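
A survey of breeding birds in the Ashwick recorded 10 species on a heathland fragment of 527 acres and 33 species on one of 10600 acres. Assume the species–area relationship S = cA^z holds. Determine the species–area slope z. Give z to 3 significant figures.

Taking logs: ln S = ln c + z ln A, so z = (ln S₂ − ln S₁)/(ln A₂ − ln A₁).
z = ln(33/10) / ln(10600/527) = ln(3.3) / ln(20.11) = 1.1939 / 3.0014 = 0.3978

0.398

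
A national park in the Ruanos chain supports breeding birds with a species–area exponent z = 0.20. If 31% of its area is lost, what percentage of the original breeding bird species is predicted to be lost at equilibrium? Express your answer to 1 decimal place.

S_new/S_old = (A_new/A_old)^z = 0.69^0.2
= exp(0.2 × ln 0.69) = exp(0.2 × -0.3711) = exp(-0.0742) ≈ 0.9285
Fraction lost = 1 − 0.9285 = 0.07153

7.2%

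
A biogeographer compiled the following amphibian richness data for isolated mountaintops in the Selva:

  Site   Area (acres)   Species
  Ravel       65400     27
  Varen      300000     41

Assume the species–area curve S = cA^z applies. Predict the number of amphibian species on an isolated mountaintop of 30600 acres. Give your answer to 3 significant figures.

z = ln(41/27) / ln(300000/65400) = 0.4177 / 1.5233 = 0.2742
c = 27 / 65400^0.2742 = 27 / 20.92 = 1.29
S₃ = 1.29 × 30600^0.2742 = 1.29 × 16.99 ≈ 21.92

21.9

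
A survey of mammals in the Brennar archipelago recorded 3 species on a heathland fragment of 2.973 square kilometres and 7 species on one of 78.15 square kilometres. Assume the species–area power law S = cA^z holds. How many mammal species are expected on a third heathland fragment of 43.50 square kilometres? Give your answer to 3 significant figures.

6.01

z = ln(7/3) / ln(78.15/2.973) = 0.8473 / 3.2691 = 0.2592
c = 3 / 2.973^0.2592 = 3 / 1.326 = 2.262
S₃ = 2.262 × 43.5^0.2592 = 2.262 × 2.659 ≈ 6.014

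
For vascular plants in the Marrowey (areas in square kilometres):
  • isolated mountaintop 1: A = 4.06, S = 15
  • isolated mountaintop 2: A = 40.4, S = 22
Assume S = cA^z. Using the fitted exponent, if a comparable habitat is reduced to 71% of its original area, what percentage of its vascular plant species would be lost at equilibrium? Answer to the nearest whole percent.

z = ln(22/15) / ln(40.4/4.06) = 0.3830 / 2.2976 = 0.1667
S_new/S_old = (A_new/A_old)^z = 0.71^0.1667 = exp(0.1667 × -0.3425) = 0.9445
Fraction lost = 1 − 0.9445 = 0.05549

6%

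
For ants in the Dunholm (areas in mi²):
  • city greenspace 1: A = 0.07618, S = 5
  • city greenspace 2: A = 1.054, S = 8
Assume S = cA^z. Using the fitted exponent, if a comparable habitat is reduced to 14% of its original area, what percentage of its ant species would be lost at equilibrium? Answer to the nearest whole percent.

z = ln(8/5) / ln(1.054/0.07618) = 0.4700 / 2.6272 = 0.1789
S_new/S_old = (A_new/A_old)^z = 0.14^0.1789 = exp(0.1789 × -1.9661) = 0.7035
Fraction lost = 1 − 0.7035 = 0.2965

30%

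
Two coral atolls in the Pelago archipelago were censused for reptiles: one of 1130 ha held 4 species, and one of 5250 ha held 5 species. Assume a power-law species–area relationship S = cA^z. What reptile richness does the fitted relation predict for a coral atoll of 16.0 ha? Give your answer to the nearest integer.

2

z = ln(5/4) / ln(5250/1130) = 0.2231 / 1.5360 = 0.1453
c = 4 / 1130^0.1453 = 4 / 2.777 = 1.441
S₃ = 1.441 × 16^0.1453 = 1.441 × 1.496 ≈ 2.155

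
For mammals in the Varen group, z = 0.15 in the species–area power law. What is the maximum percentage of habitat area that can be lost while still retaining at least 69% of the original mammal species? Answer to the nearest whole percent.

92%

Need (A_new/A_old)^0.15 = 0.69, so A_new/A_old = 0.69^(1/0.15) = 0.69^6.667
ln(A_new/A_old) = ln 0.69 / 0.15 = -0.3711 / 0.15 = -2.4738
A_new/A_old = e^-2.4738 ≈ 0.08427
Fraction that can be lost = 1 − 0.08427 = 0.9157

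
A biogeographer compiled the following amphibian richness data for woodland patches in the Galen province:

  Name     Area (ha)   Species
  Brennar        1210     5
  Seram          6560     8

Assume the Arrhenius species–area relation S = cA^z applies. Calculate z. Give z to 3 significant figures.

Taking logs: ln S = ln c + z ln A, so z = (ln S₂ − ln S₁)/(ln A₂ − ln A₁).
z = ln(8/5) / ln(6560/1210) = ln(1.6) / ln(5.421) = 0.4700 / 1.6904 = 0.2780

0.278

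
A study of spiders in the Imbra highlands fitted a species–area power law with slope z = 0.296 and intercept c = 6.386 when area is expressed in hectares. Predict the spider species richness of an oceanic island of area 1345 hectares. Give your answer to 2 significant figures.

S = 6.386 × 1345^0.296
ln S = ln 6.386 + 0.296 × ln 1345 = 1.8541 + 0.296 × 7.2041 = 3.9865
S = e^3.9865 ≈ 53.87

54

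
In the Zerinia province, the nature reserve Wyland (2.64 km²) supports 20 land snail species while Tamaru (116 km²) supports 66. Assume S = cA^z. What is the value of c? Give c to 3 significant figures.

14.7

z = ln(S₂/S₁) / ln(A₂/A₁) = ln(66/20) / ln(116/2.64) = 1.1939 / 3.7828 = 0.3156
c = S₁ / A₁^z = 20 / 2.64^0.3156 = 20 / 1.359 = 14.72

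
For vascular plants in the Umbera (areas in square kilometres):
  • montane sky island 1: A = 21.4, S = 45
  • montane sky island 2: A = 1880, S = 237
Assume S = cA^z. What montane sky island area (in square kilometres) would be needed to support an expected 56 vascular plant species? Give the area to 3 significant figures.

38.6 square kilometres

z = ln(237/45) / ln(1880/21.4) = 1.6614 / 4.4756 = 0.3712
c = 45 / 21.4^0.3712 = 45 / 3.118 = 14.43
A = (56/14.43)^(1/0.3712) ⇒ ln A = ln(3.88)/0.3712 = 3.6525
A = e^3.6525 ≈ 38.57 square kilometres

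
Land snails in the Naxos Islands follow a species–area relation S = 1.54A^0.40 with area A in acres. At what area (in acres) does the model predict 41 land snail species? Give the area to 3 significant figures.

3660 acres

41 = 1.54 × A^0.4  ⇒  A^0.4 = 41/1.54 = 26.62
ln A = ln(26.62) / 0.4 = 3.2818 / 0.4 = 8.2045
A = e^8.2045 ≈ 3657 acres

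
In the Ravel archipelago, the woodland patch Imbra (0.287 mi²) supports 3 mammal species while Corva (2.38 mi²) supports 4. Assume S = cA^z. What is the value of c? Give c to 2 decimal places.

3.56

z = ln(S₂/S₁) / ln(A₂/A₁) = ln(4/3) / ln(2.38/0.287) = 0.2877 / 2.1154 = 0.1360
c = S₁ / A₁^z = 3 / 0.287^0.1360 = 3 / 0.8439 = 3.555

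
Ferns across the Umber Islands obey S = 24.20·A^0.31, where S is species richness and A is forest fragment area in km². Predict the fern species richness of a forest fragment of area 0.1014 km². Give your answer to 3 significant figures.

11.9

S = 24.2 × 0.1014^0.31
ln S = ln 24.2 + 0.31 × ln 0.1014 = 3.1864 + 0.31 × -2.2887 = 2.4769
S = e^2.4769 ≈ 11.9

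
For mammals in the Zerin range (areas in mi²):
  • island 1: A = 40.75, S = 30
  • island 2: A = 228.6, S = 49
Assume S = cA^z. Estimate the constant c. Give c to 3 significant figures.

z = ln(S₂/S₁) / ln(A₂/A₁) = ln(49/30) / ln(228.6/40.75) = 0.4906 / 1.7245 = 0.2845
c = S₁ / A₁^z = 30 / 40.75^0.2845 = 30 / 2.871 = 10.45

10.4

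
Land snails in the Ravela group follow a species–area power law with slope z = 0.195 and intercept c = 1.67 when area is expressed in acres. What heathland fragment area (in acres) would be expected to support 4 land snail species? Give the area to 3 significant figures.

88.2 acres

4 = 1.67 × A^0.195  ⇒  A^0.195 = 4/1.67 = 2.395
ln A = ln(2.395) / 0.195 = 0.8735 / 0.195 = 4.4793
A = e^4.4793 ≈ 88.18 acres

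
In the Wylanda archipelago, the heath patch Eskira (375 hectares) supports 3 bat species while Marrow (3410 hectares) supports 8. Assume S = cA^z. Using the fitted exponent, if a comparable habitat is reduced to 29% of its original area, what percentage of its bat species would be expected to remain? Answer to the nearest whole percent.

z = ln(8/3) / ln(3410/375) = 0.9808 / 2.2075 = 0.4443
S_new/S_old = (A_new/A_old)^z = 0.29^0.4443 = exp(0.4443 × -1.2379) = 0.577

58%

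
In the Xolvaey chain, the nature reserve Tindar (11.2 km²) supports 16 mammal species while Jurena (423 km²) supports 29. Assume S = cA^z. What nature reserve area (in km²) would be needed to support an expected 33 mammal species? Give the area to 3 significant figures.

z = ln(29/16) / ln(423/11.2) = 0.5947 / 3.6315 = 0.1638
c = 16 / 11.2^0.1638 = 16 / 1.485 = 10.77
A = (33/10.77)^(1/0.1638) ⇒ ln A = ln(3.064)/0.1638 = 6.8364
A = e^6.8364 ≈ 931.1 km²

931 km²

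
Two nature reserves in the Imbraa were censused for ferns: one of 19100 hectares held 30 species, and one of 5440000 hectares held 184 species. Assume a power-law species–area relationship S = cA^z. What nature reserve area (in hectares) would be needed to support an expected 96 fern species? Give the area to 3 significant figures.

716000 hectares

z = ln(184/30) / ln(5440000/19100) = 1.8137 / 5.6518 = 0.3209
c = 30 / 19100^0.3209 = 30 / 23.65 = 1.269
A = (96/1.269)^(1/0.3209) ⇒ ln A = ln(75.68)/0.3209 = 13.4820
A = e^13.4820 ≈ 716385 hectares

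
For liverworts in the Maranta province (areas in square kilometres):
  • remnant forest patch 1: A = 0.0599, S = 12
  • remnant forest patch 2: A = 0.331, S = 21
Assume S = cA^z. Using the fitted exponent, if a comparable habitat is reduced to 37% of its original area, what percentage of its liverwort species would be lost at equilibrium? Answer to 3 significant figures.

z = ln(21/12) / ln(0.331/0.0599) = 0.5596 / 1.7094 = 0.3274
S_new/S_old = (A_new/A_old)^z = 0.37^0.3274 = exp(0.3274 × -0.9943) = 0.7222
Fraction lost = 1 − 0.7222 = 0.2778

27.8%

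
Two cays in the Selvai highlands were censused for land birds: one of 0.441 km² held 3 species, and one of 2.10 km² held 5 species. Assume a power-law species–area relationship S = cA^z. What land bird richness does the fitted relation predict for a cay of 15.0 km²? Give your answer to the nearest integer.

10

z = ln(5/3) / ln(2.1/0.441) = 0.5108 / 1.5606 = 0.3273
c = 3 / 0.441^0.3273 = 3 / 0.7649 = 3.922
S₃ = 3.922 × 15^0.3273 = 3.922 × 2.426 ≈ 9.516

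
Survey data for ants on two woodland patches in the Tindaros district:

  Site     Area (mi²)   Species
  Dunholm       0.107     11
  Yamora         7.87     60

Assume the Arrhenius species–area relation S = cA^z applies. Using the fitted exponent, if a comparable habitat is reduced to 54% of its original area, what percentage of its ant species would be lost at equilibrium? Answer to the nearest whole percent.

22%

z = ln(60/11) / ln(7.87/0.107) = 1.6964 / 4.2980 = 0.3947
S_new/S_old = (A_new/A_old)^z = 0.54^0.3947 = exp(0.3947 × -0.6162) = 0.7841
Fraction lost = 1 − 0.7841 = 0.2159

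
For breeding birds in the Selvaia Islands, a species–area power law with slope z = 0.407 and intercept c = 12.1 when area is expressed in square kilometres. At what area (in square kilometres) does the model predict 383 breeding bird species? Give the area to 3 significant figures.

4860 square kilometres

383 = 12.1 × A^0.407  ⇒  A^0.407 = 383/12.1 = 31.65
ln A = ln(31.65) / 0.407 = 3.4548 / 0.407 = 8.4885
A = e^8.4885 ≈ 4859 square kilometres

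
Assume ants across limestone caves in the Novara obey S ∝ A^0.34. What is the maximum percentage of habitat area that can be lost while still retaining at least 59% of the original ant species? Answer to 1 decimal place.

78.8%

Need (A_new/A_old)^0.34 = 0.59, so A_new/A_old = 0.59^(1/0.34) = 0.59^2.941
ln(A_new/A_old) = ln 0.59 / 0.34 = -0.5276 / 0.34 = -1.5519
A_new/A_old = e^-1.5519 ≈ 0.2119
Fraction that can be lost = 1 − 0.2119 = 0.7881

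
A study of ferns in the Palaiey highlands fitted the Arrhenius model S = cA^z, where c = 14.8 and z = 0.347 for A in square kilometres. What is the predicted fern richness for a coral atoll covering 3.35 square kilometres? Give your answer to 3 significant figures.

22.5

S = 14.8 × 3.35^0.347 = 14.8 × 1.521 ≈ 22.51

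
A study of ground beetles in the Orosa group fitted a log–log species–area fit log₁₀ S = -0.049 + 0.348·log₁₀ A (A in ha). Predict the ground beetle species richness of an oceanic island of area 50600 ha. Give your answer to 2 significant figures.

S = 0.8933 × 50600^0.348 = 0.8933 × 43.36 ≈ 38.73

39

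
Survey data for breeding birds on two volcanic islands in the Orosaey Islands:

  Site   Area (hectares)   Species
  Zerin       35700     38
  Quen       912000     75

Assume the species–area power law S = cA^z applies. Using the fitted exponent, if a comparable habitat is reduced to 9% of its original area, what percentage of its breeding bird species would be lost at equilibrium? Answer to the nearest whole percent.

z = ln(75/38) / ln(912000/35700) = 0.6799 / 3.2405 = 0.2098
S_new/S_old = (A_new/A_old)^z = 0.09^0.2098 = exp(0.2098 × -2.4079) = 0.6034
Fraction lost = 1 − 0.6034 = 0.3966

40%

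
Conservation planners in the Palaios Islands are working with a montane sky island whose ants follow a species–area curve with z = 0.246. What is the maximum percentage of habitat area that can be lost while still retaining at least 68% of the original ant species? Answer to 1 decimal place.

79.1%

Need (A_new/A_old)^0.246 = 0.68, so A_new/A_old = 0.68^(1/0.246) = 0.68^4.065
ln(A_new/A_old) = ln 0.68 / 0.246 = -0.3857 / 0.246 = -1.5677
A_new/A_old = e^-1.5677 ≈ 0.2085
Fraction that can be lost = 1 − 0.2085 = 0.7915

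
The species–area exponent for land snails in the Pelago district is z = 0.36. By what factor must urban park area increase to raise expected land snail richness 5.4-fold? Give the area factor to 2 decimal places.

(A₂/A₁)^0.36 = 5.4, so A₂/A₁ = 5.4^(1/0.36) = 5.4^2.778
ln(A₂/A₁) = ln 5.4 / 0.36 = 1.6864 / 0.36 = 4.6844
A₂/A₁ = e^4.6844 ≈ 108.2

108.25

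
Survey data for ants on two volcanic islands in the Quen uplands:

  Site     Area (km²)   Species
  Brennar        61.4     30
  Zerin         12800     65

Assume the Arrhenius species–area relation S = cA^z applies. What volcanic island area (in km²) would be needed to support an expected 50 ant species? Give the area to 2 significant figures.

2100 km²

z = ln(65/30) / ln(12800/61.4) = 0.7732 / 5.3398 = 0.1448
c = 30 / 61.4^0.1448 = 30 / 1.815 = 16.53
A = (50/16.53)^(1/0.1448) ⇒ ln A = ln(3.025)/0.1448 = 7.6453
A = e^7.6453 ≈ 2091 km²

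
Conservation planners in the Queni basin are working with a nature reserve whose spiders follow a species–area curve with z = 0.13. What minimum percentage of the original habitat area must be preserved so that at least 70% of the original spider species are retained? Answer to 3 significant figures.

6.43%

Need (A_new/A_old)^0.13 = 0.7, so A_new/A_old = 0.7^(1/0.13) = 0.7^7.692
ln(A_new/A_old) = ln 0.7 / 0.13 = -0.3567 / 0.13 = -2.7437
A_new/A_old = e^-2.7437 ≈ 0.06433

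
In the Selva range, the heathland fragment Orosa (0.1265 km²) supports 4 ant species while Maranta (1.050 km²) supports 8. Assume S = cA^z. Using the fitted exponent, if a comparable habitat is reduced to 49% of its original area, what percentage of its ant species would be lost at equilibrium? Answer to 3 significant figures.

z = ln(8/4) / ln(1.05/0.1265) = 0.6931 / 2.1163 = 0.3275
S_new/S_old = (A_new/A_old)^z = 0.49^0.3275 = exp(0.3275 × -0.7133) = 0.7916
Fraction lost = 1 − 0.7916 = 0.2084

20.8%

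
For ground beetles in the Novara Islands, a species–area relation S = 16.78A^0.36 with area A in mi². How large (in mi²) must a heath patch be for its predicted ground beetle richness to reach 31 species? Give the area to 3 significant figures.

5.50 mi²

31 = 16.78 × A^0.36  ⇒  A^0.36 = 31/16.78 = 1.847
ln A = ln(1.847) / 0.36 = 0.6138 / 0.36 = 1.7050
A = e^1.7050 ≈ 5.501 mi²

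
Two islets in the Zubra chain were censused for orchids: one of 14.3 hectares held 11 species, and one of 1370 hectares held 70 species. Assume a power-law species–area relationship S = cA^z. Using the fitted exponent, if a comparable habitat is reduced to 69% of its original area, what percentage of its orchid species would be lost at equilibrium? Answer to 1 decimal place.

14.0%

z = ln(70/11) / ln(1370/14.3) = 1.8506 / 4.5623 = 0.4056
S_new/S_old = (A_new/A_old)^z = 0.69^0.4056 = exp(0.4056 × -0.3711) = 0.8603
Fraction lost = 1 − 0.8603 = 0.1397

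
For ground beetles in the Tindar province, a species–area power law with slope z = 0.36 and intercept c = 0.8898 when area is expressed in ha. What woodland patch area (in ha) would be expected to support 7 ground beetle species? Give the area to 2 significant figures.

310 ha

7 = 0.8898 × A^0.36  ⇒  A^0.36 = 7/0.8898 = 7.867
ln A = ln(7.867) / 0.36 = 2.0627 / 0.36 = 5.7296
A = e^5.7296 ≈ 307.9 ha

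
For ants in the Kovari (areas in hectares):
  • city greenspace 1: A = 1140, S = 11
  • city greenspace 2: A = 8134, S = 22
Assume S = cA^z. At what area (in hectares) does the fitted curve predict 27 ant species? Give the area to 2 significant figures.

z = ln(22/11) / ln(8134/1140) = 0.6931 / 1.9650 = 0.3527
c = 11 / 1140^0.3527 = 11 / 11.98 = 0.9185
A = (27/0.9185)^(1/0.3527) ⇒ ln A = ln(29.39)/0.3527 = 9.5844
A = e^9.5844 ≈ 14536 hectares

15000 hectares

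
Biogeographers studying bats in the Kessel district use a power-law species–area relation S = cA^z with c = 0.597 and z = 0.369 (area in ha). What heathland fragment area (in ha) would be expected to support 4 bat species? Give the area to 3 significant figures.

173 ha

4 = 0.597 × A^0.369  ⇒  A^0.369 = 4/0.597 = 6.7
ln A = ln(6.7) / 0.369 = 1.9021 / 0.369 = 5.1548
A = e^5.1548 ≈ 173.3 ha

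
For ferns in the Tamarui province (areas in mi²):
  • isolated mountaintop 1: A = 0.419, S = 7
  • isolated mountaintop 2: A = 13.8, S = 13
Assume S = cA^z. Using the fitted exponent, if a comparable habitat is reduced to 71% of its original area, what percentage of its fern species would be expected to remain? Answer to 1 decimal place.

94.1%

z = ln(13/7) / ln(13.8/0.419) = 0.6190 / 3.4946 = 0.1771
S_new/S_old = (A_new/A_old)^z = 0.71^0.1771 = exp(0.1771 × -0.3425) = 0.9411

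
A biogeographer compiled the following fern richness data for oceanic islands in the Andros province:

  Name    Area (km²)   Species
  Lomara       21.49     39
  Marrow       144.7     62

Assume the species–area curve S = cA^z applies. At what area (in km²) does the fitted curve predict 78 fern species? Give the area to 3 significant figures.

z = ln(62/39) / ln(144.7/21.49) = 0.4636 / 1.9071 = 0.2431
c = 39 / 21.49^0.2431 = 39 / 2.108 = 18.5
A = (78/18.5)^(1/0.2431) ⇒ ln A = ln(4.216)/0.2431 = 5.9191
A = e^5.9191 ≈ 372.1 km²

372 km²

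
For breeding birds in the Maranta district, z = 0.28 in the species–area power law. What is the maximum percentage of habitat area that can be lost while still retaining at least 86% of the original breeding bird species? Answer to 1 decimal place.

Need (A_new/A_old)^0.28 = 0.86, so A_new/A_old = 0.86^(1/0.28) = 0.86^3.571
ln(A_new/A_old) = ln 0.86 / 0.28 = -0.1508 / 0.28 = -0.5387
A_new/A_old = e^-0.5387 ≈ 0.5835
Fraction that can be lost = 1 − 0.5835 = 0.4165

41.6%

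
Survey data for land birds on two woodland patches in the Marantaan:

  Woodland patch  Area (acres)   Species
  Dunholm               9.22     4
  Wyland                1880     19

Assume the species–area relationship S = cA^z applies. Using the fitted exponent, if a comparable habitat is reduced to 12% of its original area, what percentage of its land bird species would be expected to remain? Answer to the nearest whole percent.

54%

z = ln(19/4) / ln(1880/9.22) = 1.5581 / 5.3177 = 0.2930
S_new/S_old = (A_new/A_old)^z = 0.12^0.2930 = exp(0.2930 × -2.1203) = 0.5373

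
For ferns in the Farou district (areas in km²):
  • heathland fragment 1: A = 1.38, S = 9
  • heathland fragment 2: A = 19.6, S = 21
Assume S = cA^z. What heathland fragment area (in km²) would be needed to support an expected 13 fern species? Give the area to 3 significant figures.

4.37 km²

z = ln(21/9) / ln(19.6/1.38) = 0.8473 / 2.6534 = 0.3193
c = 9 / 1.38^0.3193 = 9 / 1.108 = 8.12
A = (13/8.12)^(1/0.3193) ⇒ ln A = ln(1.601)/0.3193 = 1.4737
A = e^1.4737 ≈ 4.365 km²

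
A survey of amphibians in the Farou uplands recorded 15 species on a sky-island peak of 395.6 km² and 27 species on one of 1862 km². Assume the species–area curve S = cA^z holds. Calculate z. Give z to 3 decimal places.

Taking logs: ln S = ln c + z ln A, so z = (ln S₂ − ln S₁)/(ln A₂ − ln A₁).
z = ln(27/15) / ln(1862/395.6) = ln(1.8) / ln(4.707) = 0.5878 / 1.5490 = 0.3795

0.379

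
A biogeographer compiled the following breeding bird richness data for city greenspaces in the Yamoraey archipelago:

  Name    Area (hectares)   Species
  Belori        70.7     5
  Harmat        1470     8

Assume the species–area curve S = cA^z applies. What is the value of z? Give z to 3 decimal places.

Taking logs: ln S = ln c + z ln A, so z = (ln S₂ − ln S₁)/(ln A₂ − ln A₁).
z = ln(8/5) / ln(1470/70.7) = ln(1.6) / ln(20.79) = 0.4700 / 3.0346 = 0.1549

0.155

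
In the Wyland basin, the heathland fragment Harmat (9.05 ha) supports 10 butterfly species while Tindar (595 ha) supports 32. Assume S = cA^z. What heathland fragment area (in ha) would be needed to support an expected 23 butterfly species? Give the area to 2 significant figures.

z = ln(32/10) / ln(595/9.05) = 1.1632 / 4.1858 = 0.2779
c = 10 / 9.05^0.2779 = 10 / 1.844 = 5.422
A = (23/5.422)^(1/0.2779) ⇒ ln A = ln(4.242)/0.2779 = 5.2001
A = e^5.2001 ≈ 181.3 ha

180 ha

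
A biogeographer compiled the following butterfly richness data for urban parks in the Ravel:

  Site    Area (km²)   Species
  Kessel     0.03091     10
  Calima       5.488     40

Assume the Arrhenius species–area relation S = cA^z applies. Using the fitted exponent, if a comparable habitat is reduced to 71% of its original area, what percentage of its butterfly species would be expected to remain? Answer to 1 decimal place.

91.2%

z = ln(40/10) / ln(5.488/0.03091) = 1.3863 / 5.1792 = 0.2677
S_new/S_old = (A_new/A_old)^z = 0.71^0.2677 = exp(0.2677 × -0.3425) = 0.9124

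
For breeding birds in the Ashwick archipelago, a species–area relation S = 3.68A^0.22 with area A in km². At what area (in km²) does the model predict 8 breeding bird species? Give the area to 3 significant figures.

34.1 km²

8 = 3.68 × A^0.22  ⇒  A^0.22 = 8/3.68 = 2.174
ln A = ln(2.174) / 0.22 = 0.7765 / 0.22 = 3.5297
A = e^3.5297 ≈ 34.11 km²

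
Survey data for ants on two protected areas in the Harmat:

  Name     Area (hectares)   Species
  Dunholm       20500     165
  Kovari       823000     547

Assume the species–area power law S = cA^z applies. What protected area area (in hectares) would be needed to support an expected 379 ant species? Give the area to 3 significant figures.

z = ln(547/165) / ln(823000/20500) = 1.1985 / 3.6925 = 0.3246
c = 165 / 20500^0.3246 = 165 / 25.09 = 6.577
A = (379/6.577)^(1/0.3246) ⇒ ln A = ln(57.63)/0.3246 = 12.4903
A = e^12.4903 ≈ 265739 hectares

266000 hectares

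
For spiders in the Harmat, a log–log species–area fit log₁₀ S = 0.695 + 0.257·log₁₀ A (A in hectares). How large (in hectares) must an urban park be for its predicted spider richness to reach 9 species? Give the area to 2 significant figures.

9 = 4.955 × A^0.257  ⇒  A^0.257 = 9/4.955 = 1.817
ln A = ln(1.817) / 0.257 = 0.5969 / 0.257 = 2.3227
A = e^2.3227 ≈ 10.2 hectares

10 hectares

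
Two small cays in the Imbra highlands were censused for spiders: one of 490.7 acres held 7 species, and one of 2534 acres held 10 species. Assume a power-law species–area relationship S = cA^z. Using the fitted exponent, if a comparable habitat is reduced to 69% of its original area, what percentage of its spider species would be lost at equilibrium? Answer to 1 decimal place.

z = ln(10/7) / ln(2534/490.7) = 0.3567 / 1.6417 = 0.2173
S_new/S_old = (A_new/A_old)^z = 0.69^0.2173 = exp(0.2173 × -0.3711) = 0.9225
Fraction lost = 1 − 0.9225 = 0.07745

7.7%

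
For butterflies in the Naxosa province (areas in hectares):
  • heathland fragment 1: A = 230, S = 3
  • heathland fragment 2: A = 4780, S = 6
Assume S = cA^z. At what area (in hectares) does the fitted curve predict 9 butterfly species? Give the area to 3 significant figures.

z = ln(6/3) / ln(4780/230) = 0.6931 / 3.0341 = 0.2285
c = 3 / 230^0.2285 = 3 / 3.464 = 0.8661
A = (9/0.8661)^(1/0.2285) ⇒ ln A = ln(10.39)/0.2285 = 10.2470
A = e^10.2470 ≈ 28199 hectares

28200 hectares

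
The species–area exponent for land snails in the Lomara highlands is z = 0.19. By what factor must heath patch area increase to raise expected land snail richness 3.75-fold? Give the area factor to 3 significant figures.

(A₂/A₁)^0.19 = 3.75, so A₂/A₁ = 3.75^(1/0.19) = 3.75^5.263
ln(A₂/A₁) = ln 3.75 / 0.19 = 1.3218 / 0.19 = 6.9566
A₂/A₁ = e^6.9566 ≈ 1050

1050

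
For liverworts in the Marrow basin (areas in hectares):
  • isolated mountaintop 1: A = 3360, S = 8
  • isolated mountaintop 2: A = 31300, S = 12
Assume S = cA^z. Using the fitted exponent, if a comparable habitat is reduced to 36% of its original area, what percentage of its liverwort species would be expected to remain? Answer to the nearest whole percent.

z = ln(12/8) / ln(31300/3360) = 0.4055 / 2.2317 = 0.1817
S_new/S_old = (A_new/A_old)^z = 0.36^0.1817 = exp(0.1817 × -1.0217) = 0.8306

83%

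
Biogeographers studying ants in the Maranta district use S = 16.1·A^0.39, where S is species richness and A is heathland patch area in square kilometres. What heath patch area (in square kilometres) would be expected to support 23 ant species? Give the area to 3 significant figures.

23 = 16.1 × A^0.39  ⇒  A^0.39 = 23/16.1 = 1.429
ln A = ln(1.429) / 0.39 = 0.3567 / 0.39 = 0.9146
A = e^0.9146 ≈ 2.496 square kilometres

2.50 square kilometres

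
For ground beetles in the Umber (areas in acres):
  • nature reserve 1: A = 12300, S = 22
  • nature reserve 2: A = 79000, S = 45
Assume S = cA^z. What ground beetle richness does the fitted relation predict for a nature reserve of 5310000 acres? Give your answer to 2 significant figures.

230

z = ln(45/22) / ln(79000/12300) = 0.7156 / 1.8598 = 0.3848
c = 22 / 12300^0.3848 = 22 / 37.47 = 0.5871
S₃ = 0.5871 × 5310000^0.3848 = 0.5871 × 386.9 ≈ 227.2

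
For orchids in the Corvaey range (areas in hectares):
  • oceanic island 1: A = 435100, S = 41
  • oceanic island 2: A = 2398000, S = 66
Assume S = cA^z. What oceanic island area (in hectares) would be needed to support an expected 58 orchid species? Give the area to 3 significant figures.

1510000 hectares

z = ln(66/41) / ln(2398000/435100) = 0.4761 / 1.7068 = 0.2789
c = 41 / 435100^0.2789 = 41 / 37.39 = 1.097
A = (58/1.097)^(1/0.2789) ⇒ ln A = ln(52.9)/0.2789 = 14.2269
A = e^14.2269 ≈ 1508922 hectares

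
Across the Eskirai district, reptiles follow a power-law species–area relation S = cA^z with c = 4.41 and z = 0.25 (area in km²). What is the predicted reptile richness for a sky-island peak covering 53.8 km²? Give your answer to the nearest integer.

12

S = 4.41 × 53.8^0.25
ln S = ln 4.41 + 0.25 × ln 53.8 = 1.4839 + 0.25 × 3.9853 = 2.4802
S = e^2.4802 ≈ 11.94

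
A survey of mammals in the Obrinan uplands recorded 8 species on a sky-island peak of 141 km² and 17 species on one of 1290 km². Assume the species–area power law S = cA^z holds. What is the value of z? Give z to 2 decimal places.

Taking logs: ln S = ln c + z ln A, so z = (ln S₂ − ln S₁)/(ln A₂ − ln A₁).
z = ln(17/8) / ln(1290/141) = ln(2.125) / ln(9.149) = 0.7538 / 2.2136 = 0.3405

0.34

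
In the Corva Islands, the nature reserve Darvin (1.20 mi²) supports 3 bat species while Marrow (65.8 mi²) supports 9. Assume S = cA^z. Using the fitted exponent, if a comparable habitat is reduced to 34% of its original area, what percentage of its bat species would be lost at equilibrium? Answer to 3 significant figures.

25.6%

z = ln(9/3) / ln(65.8/1.2) = 1.0986 / 4.0043 = 0.2744
S_new/S_old = (A_new/A_old)^z = 0.34^0.2744 = exp(0.2744 × -1.0788) = 0.7438
Fraction lost = 1 − 0.7438 = 0.2562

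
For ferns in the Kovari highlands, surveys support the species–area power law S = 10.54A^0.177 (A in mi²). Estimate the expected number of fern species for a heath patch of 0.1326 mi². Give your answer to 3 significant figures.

7.37

S = 10.54 × 0.1326^0.177
ln S = ln 10.54 + 0.177 × ln 0.1326 = 2.3552 + 0.177 × -2.0204 = 1.9976
S = e^1.9976 ≈ 7.371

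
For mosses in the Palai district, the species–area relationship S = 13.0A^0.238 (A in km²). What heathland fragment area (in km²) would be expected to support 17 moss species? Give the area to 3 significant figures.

3.09 km²

17 = 13 × A^0.238  ⇒  A^0.238 = 17/13 = 1.308
ln A = ln(1.308) / 0.238 = 0.2683 / 0.238 = 1.1272
A = e^1.1272 ≈ 3.087 km²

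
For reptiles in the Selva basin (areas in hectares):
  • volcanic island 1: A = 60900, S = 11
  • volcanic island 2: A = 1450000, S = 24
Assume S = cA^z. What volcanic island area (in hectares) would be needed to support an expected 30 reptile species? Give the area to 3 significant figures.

z = ln(24/11) / ln(1450000/60900) = 0.7802 / 3.1701 = 0.2461
c = 11 / 60900^0.2461 = 11 / 15.05 = 0.731
A = (30/0.731)^(1/0.2461) ⇒ ln A = ln(41.04)/0.2461 = 15.0938
A = e^15.0938 ≈ 3590466 hectares

3590000 hectares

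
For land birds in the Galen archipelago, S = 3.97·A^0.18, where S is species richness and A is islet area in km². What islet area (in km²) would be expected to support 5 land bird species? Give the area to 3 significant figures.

3.60 km²

5 = 3.97 × A^0.18  ⇒  A^0.18 = 5/3.97 = 1.259
ln A = ln(1.259) / 0.18 = 0.2307 / 0.18 = 1.2815
A = e^1.2815 ≈ 3.602 km²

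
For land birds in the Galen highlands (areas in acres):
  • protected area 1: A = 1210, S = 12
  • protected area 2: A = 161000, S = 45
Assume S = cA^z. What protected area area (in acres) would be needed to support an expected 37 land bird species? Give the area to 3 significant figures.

z = ln(45/12) / ln(161000/1210) = 1.3218 / 4.8908 = 0.2703
c = 12 / 1210^0.2703 = 12 / 6.81 = 1.762
A = (37/1.762)^(1/0.2703) ⇒ ln A = ln(21)/0.2703 = 11.2649
A = e^11.2649 ≈ 78031 acres

78000 acres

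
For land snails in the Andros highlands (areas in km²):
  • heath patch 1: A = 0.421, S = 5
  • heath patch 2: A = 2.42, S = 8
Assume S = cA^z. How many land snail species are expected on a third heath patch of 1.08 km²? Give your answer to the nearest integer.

6

z = ln(8/5) / ln(2.42/0.421) = 0.4700 / 1.7489 = 0.2687
c = 5 / 0.421^0.2687 = 5 / 0.7926 = 6.309
S₃ = 6.309 × 1.08^0.2687 = 6.309 × 1.021 ≈ 6.441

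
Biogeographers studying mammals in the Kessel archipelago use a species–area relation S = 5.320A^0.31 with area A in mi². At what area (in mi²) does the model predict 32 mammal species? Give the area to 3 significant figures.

32 = 5.32 × A^0.31  ⇒  A^0.31 = 32/5.32 = 6.015
ln A = ln(6.015) / 0.31 = 1.7943 / 0.31 = 5.7879
A = e^5.7879 ≈ 326.3 mi²

326 mi²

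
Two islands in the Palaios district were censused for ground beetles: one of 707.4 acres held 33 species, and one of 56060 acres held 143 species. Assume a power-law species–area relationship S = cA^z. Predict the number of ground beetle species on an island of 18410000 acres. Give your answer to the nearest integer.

z = ln(143/33) / ln(56060/707.4) = 1.4663 / 4.3726 = 0.3353
c = 33 / 707.4^0.3353 = 33 / 9.029 = 3.655
S₃ = 3.655 × 18410000^0.3353 = 3.655 × 273.1 ≈ 998.2

998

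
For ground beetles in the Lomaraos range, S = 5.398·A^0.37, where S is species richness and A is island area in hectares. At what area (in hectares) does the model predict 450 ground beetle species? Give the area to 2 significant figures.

450 = 5.398 × A^0.37  ⇒  A^0.37 = 450/5.398 = 83.36
ln A = ln(83.36) / 0.37 = 4.4232 / 0.37 = 11.9546
A = e^11.9546 ≈ 155538 hectares

160000 hectares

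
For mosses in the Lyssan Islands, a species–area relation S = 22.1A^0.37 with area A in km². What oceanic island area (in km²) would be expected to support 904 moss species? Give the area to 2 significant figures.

23000 km²

904 = 22.1 × A^0.37  ⇒  A^0.37 = 904/22.1 = 40.9
ln A = ln(40.9) / 0.37 = 3.7113 / 0.37 = 10.0304
A = e^10.0304 ≈ 22707 km²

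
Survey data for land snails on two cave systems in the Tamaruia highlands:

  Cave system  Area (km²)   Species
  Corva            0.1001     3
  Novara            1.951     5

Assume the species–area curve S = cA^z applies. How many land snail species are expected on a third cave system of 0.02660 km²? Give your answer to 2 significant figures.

2.4

z = ln(5/3) / ln(1.951/0.1001) = 0.5108 / 2.9699 = 0.1720
c = 3 / 0.1001^0.1720 = 3 / 0.6731 = 4.457
S₃ = 4.457 × 0.0266^0.1720 = 4.457 × 0.5359 ≈ 2.389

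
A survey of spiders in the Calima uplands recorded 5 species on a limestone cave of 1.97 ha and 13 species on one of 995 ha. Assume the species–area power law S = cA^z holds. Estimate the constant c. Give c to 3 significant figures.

4.51

z = ln(S₂/S₁) / ln(A₂/A₁) = ln(13/5) / ln(995/1.97) = 0.9555 / 6.2247 = 0.1535
c = S₁ / A₁^z = 5 / 1.97^0.1535 = 5 / 1.11 = 4.506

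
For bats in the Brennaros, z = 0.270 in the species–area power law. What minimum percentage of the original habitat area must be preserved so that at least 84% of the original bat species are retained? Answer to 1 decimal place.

52.4%

Need (A_new/A_old)^0.27 = 0.84, so A_new/A_old = 0.84^(1/0.27) = 0.84^3.704
ln(A_new/A_old) = ln 0.84 / 0.27 = -0.1744 / 0.27 = -0.6458
A_new/A_old = e^-0.6458 ≈ 0.5243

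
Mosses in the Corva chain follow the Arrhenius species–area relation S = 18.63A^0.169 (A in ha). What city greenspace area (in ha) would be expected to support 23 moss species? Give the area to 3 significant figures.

3.48 ha

23 = 18.63 × A^0.169  ⇒  A^0.169 = 23/18.63 = 1.235
ln A = ln(1.235) / 0.169 = 0.2107 / 0.169 = 1.2469
A = e^1.2469 ≈ 3.479 ha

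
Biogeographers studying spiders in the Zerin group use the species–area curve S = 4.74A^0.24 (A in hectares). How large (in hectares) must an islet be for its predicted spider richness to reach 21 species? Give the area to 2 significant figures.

21 = 4.74 × A^0.24  ⇒  A^0.24 = 21/4.74 = 4.43
ln A = ln(4.43) / 0.24 = 1.4885 / 0.24 = 6.2020
A = e^6.2020 ≈ 493.7 hectares

490 hectares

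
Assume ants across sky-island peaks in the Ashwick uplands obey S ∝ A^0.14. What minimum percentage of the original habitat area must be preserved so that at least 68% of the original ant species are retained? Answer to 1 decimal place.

Need (A_new/A_old)^0.14 = 0.68, so A_new/A_old = 0.68^(1/0.14) = 0.68^7.143
ln(A_new/A_old) = ln 0.68 / 0.14 = -0.3857 / 0.14 = -2.7547
A_new/A_old = e^-2.7547 ≈ 0.06363

6.4%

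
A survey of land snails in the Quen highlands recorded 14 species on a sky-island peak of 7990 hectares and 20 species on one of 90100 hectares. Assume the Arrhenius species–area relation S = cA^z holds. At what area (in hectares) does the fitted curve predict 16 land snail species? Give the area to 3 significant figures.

z = ln(20/14) / ln(90100/7990) = 0.3567 / 2.4227 = 0.1472
c = 14 / 7990^0.1472 = 14 / 3.754 = 3.729
A = (16/3.729)^(1/0.1472) ⇒ ln A = ln(4.291)/0.1472 = 9.8930
A = e^9.8930 ≈ 19791 hectares

19800 hectares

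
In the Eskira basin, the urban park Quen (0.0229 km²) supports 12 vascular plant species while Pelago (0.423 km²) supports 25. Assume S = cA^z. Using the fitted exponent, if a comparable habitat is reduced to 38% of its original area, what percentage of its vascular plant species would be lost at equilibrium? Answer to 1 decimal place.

z = ln(25/12) / ln(0.423/0.0229) = 0.7340 / 2.9162 = 0.2517
S_new/S_old = (A_new/A_old)^z = 0.38^0.2517 = exp(0.2517 × -0.9676) = 0.7839
Fraction lost = 1 − 0.7839 = 0.2161

21.6%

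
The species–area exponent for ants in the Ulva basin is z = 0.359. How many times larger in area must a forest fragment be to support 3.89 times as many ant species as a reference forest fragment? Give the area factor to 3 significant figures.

44.0

(A₂/A₁)^0.359 = 3.89, so A₂/A₁ = 3.89^(1/0.359) = 3.89^2.786
ln(A₂/A₁) = ln 3.89 / 0.359 = 1.3584 / 0.359 = 3.7839
A₂/A₁ = e^3.7839 ≈ 43.99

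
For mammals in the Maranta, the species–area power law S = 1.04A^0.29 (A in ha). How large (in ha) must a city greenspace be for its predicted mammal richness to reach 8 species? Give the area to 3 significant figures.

8 = 1.04 × A^0.29  ⇒  A^0.29 = 8/1.04 = 7.692
ln A = ln(7.692) / 0.29 = 2.0402 / 0.29 = 7.0352
A = e^7.0352 ≈ 1136 ha

1140 ha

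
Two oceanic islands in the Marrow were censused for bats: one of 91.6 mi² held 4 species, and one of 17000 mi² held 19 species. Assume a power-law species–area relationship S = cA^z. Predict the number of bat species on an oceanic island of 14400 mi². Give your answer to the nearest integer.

z = ln(19/4) / ln(17000/91.6) = 1.5581 / 5.2235 = 0.2983
c = 4 / 91.6^0.2983 = 4 / 3.848 = 1.04
S₃ = 1.04 × 14400^0.2983 = 1.04 × 17.39 ≈ 18.08

18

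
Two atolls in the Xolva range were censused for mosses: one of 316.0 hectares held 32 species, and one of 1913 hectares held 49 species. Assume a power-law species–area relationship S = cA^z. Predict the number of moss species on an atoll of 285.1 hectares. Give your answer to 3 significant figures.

31.2

z = ln(49/32) / ln(1913/316) = 0.4261 / 1.8007 = 0.2366
c = 32 / 316^0.2366 = 32 / 3.904 = 8.197
S₃ = 8.197 × 285.1^0.2366 = 8.197 × 3.81 ≈ 31.23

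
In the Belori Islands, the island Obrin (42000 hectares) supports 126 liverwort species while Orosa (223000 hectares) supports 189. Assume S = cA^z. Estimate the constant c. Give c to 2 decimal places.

9.50

z = ln(S₂/S₁) / ln(A₂/A₁) = ln(189/126) / ln(223000/42000) = 0.4055 / 1.6695 = 0.2429
c = S₁ / A₁^z = 126 / 42000^0.2429 = 126 / 13.27 = 9.496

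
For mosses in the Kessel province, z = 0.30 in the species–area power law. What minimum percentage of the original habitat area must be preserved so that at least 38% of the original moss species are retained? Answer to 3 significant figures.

Need (A_new/A_old)^0.3 = 0.38, so A_new/A_old = 0.38^(1/0.3) = 0.38^3.333
ln(A_new/A_old) = ln 0.38 / 0.3 = -0.9676 / 0.3 = -3.2253
A_new/A_old = e^-3.2253 ≈ 0.03974

3.97%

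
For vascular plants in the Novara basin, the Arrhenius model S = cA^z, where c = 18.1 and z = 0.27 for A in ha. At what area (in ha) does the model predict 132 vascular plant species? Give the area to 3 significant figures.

1570 ha

132 = 18.1 × A^0.27  ⇒  A^0.27 = 132/18.1 = 7.293
ln A = ln(7.293) / 0.27 = 1.9869 / 0.27 = 7.3589
A = e^7.3589 ≈ 1570 ha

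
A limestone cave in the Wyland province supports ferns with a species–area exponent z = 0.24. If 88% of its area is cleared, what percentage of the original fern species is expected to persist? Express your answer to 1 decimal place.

60.1%

S_new/S_old = (A_new/A_old)^z = 0.12^0.24
= exp(0.24 × ln 0.12) = exp(0.24 × -2.1203) = exp(-0.5089) ≈ 0.6012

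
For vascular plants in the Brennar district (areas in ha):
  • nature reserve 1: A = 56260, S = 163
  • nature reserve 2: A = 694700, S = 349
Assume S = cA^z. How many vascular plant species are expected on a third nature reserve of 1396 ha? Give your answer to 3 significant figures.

53.2

z = ln(349/163) / ln(694700/56260) = 0.7613 / 2.5135 = 0.3029
c = 163 / 56260^0.3029 = 163 / 27.47 = 5.934
S₃ = 5.934 × 1396^0.3029 = 5.934 × 8.965 ≈ 53.2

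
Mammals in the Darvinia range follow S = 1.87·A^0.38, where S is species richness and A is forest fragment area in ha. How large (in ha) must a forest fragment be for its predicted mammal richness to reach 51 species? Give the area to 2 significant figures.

6000 ha

51 = 1.87 × A^0.38  ⇒  A^0.38 = 51/1.87 = 27.27
ln A = ln(27.27) / 0.38 = 3.3059 / 0.38 = 8.6997
A = e^8.6997 ≈ 6001 ha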